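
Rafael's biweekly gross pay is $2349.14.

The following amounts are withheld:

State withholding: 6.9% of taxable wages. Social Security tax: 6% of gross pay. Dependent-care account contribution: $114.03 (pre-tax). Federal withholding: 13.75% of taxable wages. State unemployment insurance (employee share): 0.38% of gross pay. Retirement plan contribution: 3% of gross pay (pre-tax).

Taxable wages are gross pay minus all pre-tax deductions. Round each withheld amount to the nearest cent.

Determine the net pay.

Retirement plan contribution: $2349.14 × 0.03 = $70.47
Dependent-care account contribution: $114.03
Pre-tax total = $70.47 + $114.03 = $184.50
Taxable wages = $2349.14 − $184.50 = $2164.64
State withholding: $2164.64 × 0.069 = $149.36
Federal withholding: $2164.64 × 0.1375 = $297.64
State unemployment insurance (employee share): $2349.14 × 0.0038 = $8.93
Social Security tax: $2349.14 × 0.06 = $140.95
Total deductions = $70.47 + $114.03 + $149.36 + $297.64 + $8.93 + $140.95 = $781.38
Net pay = $2349.14 − $781.38 = $1567.76

$1567.76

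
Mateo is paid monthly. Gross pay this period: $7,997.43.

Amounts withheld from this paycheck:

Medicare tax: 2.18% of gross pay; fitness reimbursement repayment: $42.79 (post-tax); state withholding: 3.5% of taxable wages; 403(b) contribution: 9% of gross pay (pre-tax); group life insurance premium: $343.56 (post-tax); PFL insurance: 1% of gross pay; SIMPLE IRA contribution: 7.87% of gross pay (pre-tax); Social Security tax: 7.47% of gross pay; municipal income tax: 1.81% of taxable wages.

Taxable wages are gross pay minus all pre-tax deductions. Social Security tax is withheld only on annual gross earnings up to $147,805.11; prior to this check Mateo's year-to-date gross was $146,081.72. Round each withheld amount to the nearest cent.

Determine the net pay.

$5,525.84

SIMPLE IRA contribution: $7,997.43 × 0.0787 = $629.40
403(b) contribution: $7,997.43 × 0.09 = $719.77
Pre-tax total = $629.40 + $719.77 = $1,349.17
Taxable wages = $7,997.43 − $1,349.17 = $6,648.26
State withholding: $6,648.26 × 0.035 = $232.69
Municipal income tax: $6,648.26 × 0.0181 = $120.33
Social Security tax: only $147,805.11 − $146,081.72 = $1,723.39 of this check is subject → $1,723.39 × 0.0747 = $128.74
PFL insurance: $7,997.43 × 0.01 = $79.97
Medicare tax: $7,997.43 × 0.0218 = $174.34
Group life insurance premium: $343.56
Fitness reimbursement repayment: $42.79
Total deductions = $629.40 + $719.77 + $232.69 + $120.33 + $128.74 + $79.97 + $174.34 + $343.56 + $42.79 = $2,471.59
Net pay = $7,997.43 − $2,471.59 = $5,525.84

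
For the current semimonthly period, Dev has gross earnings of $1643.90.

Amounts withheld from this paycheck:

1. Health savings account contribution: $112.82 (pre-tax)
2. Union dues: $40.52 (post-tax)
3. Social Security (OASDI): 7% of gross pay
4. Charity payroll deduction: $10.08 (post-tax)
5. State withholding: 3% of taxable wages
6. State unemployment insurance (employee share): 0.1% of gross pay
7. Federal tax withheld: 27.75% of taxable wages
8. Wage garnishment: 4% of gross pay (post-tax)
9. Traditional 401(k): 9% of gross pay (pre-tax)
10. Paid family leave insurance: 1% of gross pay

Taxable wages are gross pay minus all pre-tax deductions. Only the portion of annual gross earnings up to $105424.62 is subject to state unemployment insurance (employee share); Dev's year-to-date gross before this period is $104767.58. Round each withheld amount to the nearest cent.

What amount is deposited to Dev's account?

Traditional 401(k): $1643.90 × 0.09 = $147.95
Health savings account contribution: $112.82
Pre-tax total = $147.95 + $112.82 = $260.77
Taxable wages = $1643.90 − $260.77 = $1383.13
State withholding: $1383.13 × 0.03 = $41.49
Federal tax withheld: $1383.13 × 0.2775 = $383.82
State unemployment insurance (employee share): only $105424.62 − $104767.58 = $657.04 of this check is subject → $657.04 × 0.001 = $0.66
Paid family leave insurance: $1643.90 × 0.01 = $16.44
Social Security (OASDI): $1643.90 × 0.07 = $115.07
Wage garnishment: $1643.90 × 0.04 = $65.76
Charity payroll deduction: $10.08
Union dues: $40.52
Total deductions = $147.95 + $112.82 + $41.49 + $383.82 + $0.66 + $16.44 + $115.07 + $65.76 + $10.08 + $40.52 = $934.61
Net pay = $1643.90 − $934.61 = $709.29

$709.29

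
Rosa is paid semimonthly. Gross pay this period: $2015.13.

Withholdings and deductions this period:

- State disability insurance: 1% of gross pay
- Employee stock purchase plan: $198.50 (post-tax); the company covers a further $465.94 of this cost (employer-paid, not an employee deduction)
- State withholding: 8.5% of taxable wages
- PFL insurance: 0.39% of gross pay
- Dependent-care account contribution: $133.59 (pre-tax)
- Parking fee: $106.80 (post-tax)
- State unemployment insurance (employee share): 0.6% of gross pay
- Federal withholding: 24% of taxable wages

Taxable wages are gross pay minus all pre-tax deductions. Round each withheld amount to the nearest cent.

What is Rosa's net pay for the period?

Dependent-care account contribution: $133.59
Taxable wages = $2015.13 − $133.59 = $1881.54
Federal withholding: $1881.54 × 0.24 = $451.57
State withholding: $1881.54 × 0.085 = $159.93
PFL insurance: $2015.13 × 0.0039 = $7.86
State unemployment insurance (employee share): $2015.13 × 0.006 = $12.09
State disability insurance: $2015.13 × 0.01 = $20.15
Employee stock purchase plan: $198.50
Parking fee: $106.80
(Employer's $465.94 toward employee stock purchase plan is not withheld from the employee.)
Total deductions = $133.59 + $451.57 + $159.93 + $7.86 + $12.09 + $20.15 + $198.50 + $106.80 = $1090.49
Net pay = $2015.13 − $1090.49 = $924.64

$924.64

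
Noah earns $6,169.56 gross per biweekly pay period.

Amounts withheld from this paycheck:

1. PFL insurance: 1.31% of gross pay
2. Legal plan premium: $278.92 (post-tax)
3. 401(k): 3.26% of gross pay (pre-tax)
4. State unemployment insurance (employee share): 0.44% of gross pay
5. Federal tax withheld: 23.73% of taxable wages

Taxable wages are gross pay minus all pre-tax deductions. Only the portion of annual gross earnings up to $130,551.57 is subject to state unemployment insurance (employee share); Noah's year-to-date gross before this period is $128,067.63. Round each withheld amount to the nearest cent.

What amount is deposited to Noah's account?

$4,181.45

401(k): $6,169.56 × 0.0326 = $201.13
Taxable wages = $6,169.56 − $201.13 = $5,968.43
Federal tax withheld: $5,968.43 × 0.2373 = $1,416.31
State unemployment insurance (employee share): only $130,551.57 − $128,067.63 = $2,483.94 of this check is subject → $2,483.94 × 0.0044 = $10.93
PFL insurance: $6,169.56 × 0.0131 = $80.82
Legal plan premium: $278.92
Total deductions = $201.13 + $1,416.31 + $10.93 + $80.82 + $278.92 = $1,988.11
Net pay = $6,169.56 − $1,988.11 = $4,181.45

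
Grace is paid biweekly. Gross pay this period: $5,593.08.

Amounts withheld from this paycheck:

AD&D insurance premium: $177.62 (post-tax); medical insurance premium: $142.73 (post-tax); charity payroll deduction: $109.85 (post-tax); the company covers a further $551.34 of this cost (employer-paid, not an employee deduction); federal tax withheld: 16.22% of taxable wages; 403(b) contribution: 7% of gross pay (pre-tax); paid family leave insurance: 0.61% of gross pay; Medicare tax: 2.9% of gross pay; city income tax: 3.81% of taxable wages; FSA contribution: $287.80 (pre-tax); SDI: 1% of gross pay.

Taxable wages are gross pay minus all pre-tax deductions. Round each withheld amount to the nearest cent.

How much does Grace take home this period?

$3,247.09

403(b) contribution: $5,593.08 × 0.07 = $391.52
FSA contribution: $287.80
Pre-tax total = $391.52 + $287.80 = $679.32
Taxable wages = $5,593.08 − $679.32 = $4,913.76
City income tax: $4,913.76 × 0.0381 = $187.21
Federal tax withheld: $4,913.76 × 0.1622 = $797.01
SDI: $5,593.08 × 0.01 = $55.93
Paid family leave insurance: $5,593.08 × 0.0061 = $34.12
Medicare tax: $5,593.08 × 0.029 = $162.20
AD&D insurance premium: $177.62
Charity payroll deduction: $109.85
Medical insurance premium: $142.73
(Employer's $551.34 toward charity payroll deduction is not withheld from the employee.)
Total deductions = $391.52 + $287.80 + $187.21 + $797.01 + $55.93 + $34.12 + $162.20 + $177.62 + $109.85 + $142.73 = $2,345.99
Net pay = $5,593.08 − $2,345.99 = $3,247.09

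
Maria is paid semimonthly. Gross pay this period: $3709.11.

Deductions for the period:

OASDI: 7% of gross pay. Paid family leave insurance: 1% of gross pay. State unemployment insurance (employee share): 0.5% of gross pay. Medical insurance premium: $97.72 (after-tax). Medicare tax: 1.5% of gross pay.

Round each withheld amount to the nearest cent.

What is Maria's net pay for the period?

OASDI: $3709.11 × 0.07 = $259.64
Paid family leave insurance: $3709.11 × 0.01 = $37.09
Medicare tax: $3709.11 × 0.015 = $55.64
State unemployment insurance (employee share): $3709.11 × 0.005 = $18.55
Medical insurance premium: $97.72
Total deductions = $259.64 + $37.09 + $55.64 + $18.55 + $97.72 = $468.64
Net pay = $3709.11 − $468.64 = $3240.47

$3240.47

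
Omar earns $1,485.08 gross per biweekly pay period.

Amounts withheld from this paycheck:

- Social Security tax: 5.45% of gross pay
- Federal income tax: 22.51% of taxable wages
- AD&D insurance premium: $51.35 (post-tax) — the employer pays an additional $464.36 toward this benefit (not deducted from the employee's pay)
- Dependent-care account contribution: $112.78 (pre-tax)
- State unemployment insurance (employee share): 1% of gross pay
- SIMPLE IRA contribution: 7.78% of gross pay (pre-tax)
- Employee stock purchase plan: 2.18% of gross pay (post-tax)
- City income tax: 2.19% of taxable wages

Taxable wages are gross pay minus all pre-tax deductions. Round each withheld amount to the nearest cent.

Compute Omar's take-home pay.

$766.83

SIMPLE IRA contribution: $1,485.08 × 0.0778 = $115.54
Dependent-care account contribution: $112.78
Pre-tax total = $115.54 + $112.78 = $228.32
Taxable wages = $1,485.08 − $228.32 = $1,256.76
Federal income tax: $1,256.76 × 0.2251 = $282.90
City income tax: $1,256.76 × 0.0219 = $27.52
State unemployment insurance (employee share): $1,485.08 × 0.01 = $14.85
Social Security tax: $1,485.08 × 0.0545 = $80.94
Employee stock purchase plan: $1,485.08 × 0.0218 = $32.37
AD&D insurance premium: $51.35
(Employer's $464.36 toward AD&D insurance premium is not withheld from the employee.)
Total deductions = $115.54 + $112.78 + $282.90 + $27.52 + $14.85 + $80.94 + $32.37 + $51.35 = $718.25
Net pay = $1,485.08 − $718.25 = $766.83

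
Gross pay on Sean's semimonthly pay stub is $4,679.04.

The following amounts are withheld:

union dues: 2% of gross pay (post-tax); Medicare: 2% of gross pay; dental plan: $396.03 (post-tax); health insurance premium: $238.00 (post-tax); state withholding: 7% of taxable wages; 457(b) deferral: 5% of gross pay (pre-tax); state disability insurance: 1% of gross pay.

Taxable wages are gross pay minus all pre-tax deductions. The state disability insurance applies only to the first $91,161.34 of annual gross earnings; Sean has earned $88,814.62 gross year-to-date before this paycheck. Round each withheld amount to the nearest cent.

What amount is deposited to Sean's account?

$3,289.27

457(b) deferral: $4,679.04 × 0.05 = $233.95
Taxable wages = $4,679.04 − $233.95 = $4,445.09
State withholding: $4,445.09 × 0.07 = $311.16
State disability insurance: only $91,161.34 − $88,814.62 = $2,346.72 of this check is subject → $2,346.72 × 0.01 = $23.47
Medicare: $4,679.04 × 0.02 = $93.58
Union dues: $4,679.04 × 0.02 = $93.58
Dental plan: $396.03
Health insurance premium: $238.00
Total deductions = $233.95 + $311.16 + $23.47 + $93.58 + $93.58 + $396.03 + $238.00 = $1,389.77
Net pay = $4,679.04 − $1,389.77 = $3,289.27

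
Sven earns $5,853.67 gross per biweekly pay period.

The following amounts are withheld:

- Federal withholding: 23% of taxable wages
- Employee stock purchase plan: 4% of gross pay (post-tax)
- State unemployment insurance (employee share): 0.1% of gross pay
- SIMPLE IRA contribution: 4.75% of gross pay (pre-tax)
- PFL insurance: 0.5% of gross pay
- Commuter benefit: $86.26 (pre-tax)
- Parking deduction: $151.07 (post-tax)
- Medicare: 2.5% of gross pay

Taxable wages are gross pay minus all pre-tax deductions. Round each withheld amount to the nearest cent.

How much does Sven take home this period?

SIMPLE IRA contribution: $5,853.67 × 0.0475 = $278.05
Commuter benefit: $86.26
Pre-tax total = $278.05 + $86.26 = $364.31
Taxable wages = $5,853.67 − $364.31 = $5,489.36
Federal withholding: $5,489.36 × 0.23 = $1,262.55
PFL insurance: $5,853.67 × 0.005 = $29.27
State unemployment insurance (employee share): $5,853.67 × 0.001 = $5.85
Medicare: $5,853.67 × 0.025 = $146.34
Parking deduction: $151.07
Employee stock purchase plan: $5,853.67 × 0.04 = $234.15
Total deductions = $278.05 + $86.26 + $1,262.55 + $29.27 + $5.85 + $146.34 + $151.07 + $234.15 = $2,193.54
Net pay = $5,853.67 − $2,193.54 = $3,660.13

$3,660.13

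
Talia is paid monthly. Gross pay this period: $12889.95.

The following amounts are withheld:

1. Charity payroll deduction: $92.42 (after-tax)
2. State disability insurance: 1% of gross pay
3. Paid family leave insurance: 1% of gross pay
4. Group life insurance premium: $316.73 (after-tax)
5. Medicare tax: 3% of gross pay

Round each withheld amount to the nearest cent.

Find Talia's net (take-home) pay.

Paid family leave insurance: $12889.95 × 0.01 = $128.90
Medicare tax: $12889.95 × 0.03 = $386.70
State disability insurance: $12889.95 × 0.01 = $128.90
Group life insurance premium: $316.73
Charity payroll deduction: $92.42
Total deductions = $128.90 + $386.70 + $128.90 + $316.73 + $92.42 = $1053.65
Net pay = $12889.95 − $1053.65 = $11836.30

$11836.30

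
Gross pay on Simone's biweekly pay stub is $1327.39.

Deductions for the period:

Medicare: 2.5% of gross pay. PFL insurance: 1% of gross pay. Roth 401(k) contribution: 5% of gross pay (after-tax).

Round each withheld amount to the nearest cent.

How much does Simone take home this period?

PFL insurance: $1327.39 × 0.01 = $13.27
Medicare: $1327.39 × 0.025 = $33.18
Roth 401(k) contribution: $1327.39 × 0.05 = $66.37
Total deductions = $13.27 + $33.18 + $66.37 = $112.82
Net pay = $1327.39 − $112.82 = $1214.57

$1214.57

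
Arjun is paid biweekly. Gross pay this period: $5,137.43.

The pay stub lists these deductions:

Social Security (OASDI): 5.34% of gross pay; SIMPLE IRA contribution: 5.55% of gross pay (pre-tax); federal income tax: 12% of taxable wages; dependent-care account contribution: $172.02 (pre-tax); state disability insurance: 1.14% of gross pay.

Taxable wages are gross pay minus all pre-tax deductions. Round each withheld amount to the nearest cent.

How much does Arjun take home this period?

SIMPLE IRA contribution: $5,137.43 × 0.0555 = $285.13
Dependent-care account contribution: $172.02
Pre-tax total = $285.13 + $172.02 = $457.15
Taxable wages = $5,137.43 − $457.15 = $4,680.28
Federal income tax: $4,680.28 × 0.12 = $561.63
State disability insurance: $5,137.43 × 0.0114 = $58.57
Social Security (OASDI): $5,137.43 × 0.0534 = $274.34
Total deductions = $285.13 + $172.02 + $561.63 + $58.57 + $274.34 = $1,351.69
Net pay = $5,137.43 − $1,351.69 = $3,785.74

$3,785.74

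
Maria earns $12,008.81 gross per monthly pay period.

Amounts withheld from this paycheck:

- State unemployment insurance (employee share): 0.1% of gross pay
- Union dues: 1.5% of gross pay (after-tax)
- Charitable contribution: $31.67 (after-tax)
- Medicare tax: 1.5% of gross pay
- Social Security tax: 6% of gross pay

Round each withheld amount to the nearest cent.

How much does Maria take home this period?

$10,884.34

Medicare tax: $12,008.81 × 0.015 = $180.13
Social Security tax: $12,008.81 × 0.06 = $720.53
State unemployment insurance (employee share): $12,008.81 × 0.001 = $12.01
Charitable contribution: $31.67
Union dues: $12,008.81 × 0.015 = $180.13
Total deductions = $180.13 + $720.53 + $12.01 + $31.67 + $180.13 = $1,124.47
Net pay = $12,008.81 − $1,124.47 = $10,884.34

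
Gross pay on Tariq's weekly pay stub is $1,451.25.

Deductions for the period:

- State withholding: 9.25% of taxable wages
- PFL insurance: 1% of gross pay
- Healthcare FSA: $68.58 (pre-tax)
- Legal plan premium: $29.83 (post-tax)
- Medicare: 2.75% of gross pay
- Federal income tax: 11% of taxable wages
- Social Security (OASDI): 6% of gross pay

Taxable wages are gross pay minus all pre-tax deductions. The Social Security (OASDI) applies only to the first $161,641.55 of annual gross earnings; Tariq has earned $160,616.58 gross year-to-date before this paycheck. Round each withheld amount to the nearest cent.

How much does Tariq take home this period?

$956.93

Healthcare FSA: $68.58
Taxable wages = $1,451.25 − $68.58 = $1,382.67
Federal income tax: $1,382.67 × 0.11 = $152.09
State withholding: $1,382.67 × 0.0925 = $127.90
Social Security (OASDI): only $161,641.55 − $160,616.58 = $1,024.97 of this check is subject → $1,024.97 × 0.06 = $61.50
PFL insurance: $1,451.25 × 0.01 = $14.51
Medicare: $1,451.25 × 0.0275 = $39.91
Legal plan premium: $29.83
Total deductions = $68.58 + $152.09 + $127.90 + $61.50 + $14.51 + $39.91 + $29.83 = $494.32
Net pay = $1,451.25 − $494.32 = $956.93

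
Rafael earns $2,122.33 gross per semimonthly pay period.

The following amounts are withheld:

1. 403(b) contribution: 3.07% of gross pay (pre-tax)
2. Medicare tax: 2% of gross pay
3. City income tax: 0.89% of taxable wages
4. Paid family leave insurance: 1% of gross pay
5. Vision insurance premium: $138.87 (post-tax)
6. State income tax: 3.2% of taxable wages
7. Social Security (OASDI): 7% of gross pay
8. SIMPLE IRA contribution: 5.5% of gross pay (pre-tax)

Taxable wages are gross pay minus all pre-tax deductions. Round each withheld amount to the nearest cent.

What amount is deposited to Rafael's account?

SIMPLE IRA contribution: $2,122.33 × 0.055 = $116.73
403(b) contribution: $2,122.33 × 0.0307 = $65.16
Pre-tax total = $116.73 + $65.16 = $181.89
Taxable wages = $2,122.33 − $181.89 = $1,940.44
City income tax: $1,940.44 × 0.0089 = $17.27
State income tax: $1,940.44 × 0.032 = $62.09
Medicare tax: $2,122.33 × 0.02 = $42.45
Social Security (OASDI): $2,122.33 × 0.07 = $148.56
Paid family leave insurance: $2,122.33 × 0.01 = $21.22
Vision insurance premium: $138.87
Total deductions = $116.73 + $65.16 + $17.27 + $62.09 + $42.45 + $148.56 + $21.22 + $138.87 = $612.35
Net pay = $2,122.33 − $612.35 = $1,509.98

$1,509.98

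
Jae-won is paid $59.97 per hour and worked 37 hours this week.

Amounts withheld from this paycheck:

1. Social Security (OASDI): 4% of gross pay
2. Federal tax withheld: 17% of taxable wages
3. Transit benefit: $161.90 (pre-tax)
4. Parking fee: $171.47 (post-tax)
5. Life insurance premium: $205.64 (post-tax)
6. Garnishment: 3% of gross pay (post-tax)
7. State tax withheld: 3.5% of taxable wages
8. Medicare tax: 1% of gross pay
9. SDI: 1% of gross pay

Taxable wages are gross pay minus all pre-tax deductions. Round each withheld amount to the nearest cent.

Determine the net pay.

$1058.49

Gross pay: 37 × $59.97 = $2218.89
Transit benefit: $161.90
Taxable wages = $2218.89 − $161.90 = $2056.99
Federal tax withheld: $2056.99 × 0.17 = $349.69
State tax withheld: $2056.99 × 0.035 = $71.99
SDI: $2218.89 × 0.01 = $22.19
Social Security (OASDI): $2218.89 × 0.04 = $88.76
Medicare tax: $2218.89 × 0.01 = $22.19
Garnishment: $2218.89 × 0.03 = $66.57
Life insurance premium: $205.64
Parking fee: $171.47
Total deductions = $161.90 + $349.69 + $71.99 + $22.19 + $88.76 + $22.19 + $66.57 + $205.64 + $171.47 = $1160.40
Net pay = $2218.89 − $1160.40 = $1058.49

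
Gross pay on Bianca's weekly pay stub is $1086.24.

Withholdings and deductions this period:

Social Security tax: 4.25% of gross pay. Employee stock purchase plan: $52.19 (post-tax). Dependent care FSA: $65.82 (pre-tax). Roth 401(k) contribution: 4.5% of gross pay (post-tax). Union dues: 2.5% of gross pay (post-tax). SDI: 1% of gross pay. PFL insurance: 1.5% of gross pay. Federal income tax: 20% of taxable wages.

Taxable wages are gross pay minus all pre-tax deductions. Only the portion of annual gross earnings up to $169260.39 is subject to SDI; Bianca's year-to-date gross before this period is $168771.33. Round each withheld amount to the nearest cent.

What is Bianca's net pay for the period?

Dependent care FSA: $65.82
Taxable wages = $1086.24 − $65.82 = $1020.42
Federal income tax: $1020.42 × 0.2 = $204.08
Social Security tax: $1086.24 × 0.0425 = $46.17
SDI: only $169260.39 − $168771.33 = $489.06 of this check is subject → $489.06 × 0.01 = $4.89
PFL insurance: $1086.24 × 0.015 = $16.29
Employee stock purchase plan: $52.19
Union dues: $1086.24 × 0.025 = $27.16
Roth 401(k) contribution: $1086.24 × 0.045 = $48.88
Total deductions = $65.82 + $204.08 + $46.17 + $4.89 + $16.29 + $52.19 + $27.16 + $48.88 = $465.48
Net pay = $1086.24 − $465.48 = $620.76

$620.76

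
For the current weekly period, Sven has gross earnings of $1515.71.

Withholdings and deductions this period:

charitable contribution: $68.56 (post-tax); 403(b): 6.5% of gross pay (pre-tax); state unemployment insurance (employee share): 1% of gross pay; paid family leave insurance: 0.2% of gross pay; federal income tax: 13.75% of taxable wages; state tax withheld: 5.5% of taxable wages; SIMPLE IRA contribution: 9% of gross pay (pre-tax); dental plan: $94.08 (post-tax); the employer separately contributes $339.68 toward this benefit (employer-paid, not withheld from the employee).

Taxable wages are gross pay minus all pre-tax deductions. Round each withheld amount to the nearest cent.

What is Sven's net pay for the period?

$853.40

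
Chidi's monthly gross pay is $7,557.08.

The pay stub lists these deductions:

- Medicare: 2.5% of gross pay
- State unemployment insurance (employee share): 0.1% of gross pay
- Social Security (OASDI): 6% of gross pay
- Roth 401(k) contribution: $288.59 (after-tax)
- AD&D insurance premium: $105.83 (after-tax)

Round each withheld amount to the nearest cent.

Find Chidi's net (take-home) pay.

State unemployment insurance (employee share): $7,557.08 × 0.001 = $7.56
Social Security (OASDI): $7,557.08 × 0.06 = $453.42
Medicare: $7,557.08 × 0.025 = $188.93
AD&D insurance premium: $105.83
Roth 401(k) contribution: $288.59
Total deductions = $7.56 + $453.42 + $188.93 + $105.83 + $288.59 = $1,044.33
Net pay = $7,557.08 − $1,044.33 = $6,512.75

$6,512.75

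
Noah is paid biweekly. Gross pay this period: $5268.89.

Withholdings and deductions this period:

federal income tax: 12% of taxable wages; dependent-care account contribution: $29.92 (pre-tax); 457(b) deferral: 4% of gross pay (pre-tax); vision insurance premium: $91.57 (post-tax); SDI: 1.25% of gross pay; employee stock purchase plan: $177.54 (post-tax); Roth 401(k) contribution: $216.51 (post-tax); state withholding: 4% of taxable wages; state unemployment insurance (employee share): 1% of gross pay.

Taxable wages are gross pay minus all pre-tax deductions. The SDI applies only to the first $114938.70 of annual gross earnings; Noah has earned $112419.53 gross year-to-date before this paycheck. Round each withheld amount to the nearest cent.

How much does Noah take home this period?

457(b) deferral: $5268.89 × 0.04 = $210.76
Dependent-care account contribution: $29.92
Pre-tax total = $210.76 + $29.92 = $240.68
Taxable wages = $5268.89 − $240.68 = $5028.21
Federal income tax: $5028.21 × 0.12 = $603.39
State withholding: $5028.21 × 0.04 = $201.13
SDI: only $114938.70 − $112419.53 = $2519.17 of this check is subject → $2519.17 × 0.0125 = $31.49
State unemployment insurance (employee share): $5268.89 × 0.01 = $52.69
Vision insurance premium: $91.57
Roth 401(k) contribution: $216.51
Employee stock purchase plan: $177.54
Total deductions = $210.76 + $29.92 + $603.39 + $201.13 + $31.49 + $52.69 + $91.57 + $216.51 + $177.54 = $1615.00
Net pay = $5268.89 − $1615.00 = $3653.89

$3653.89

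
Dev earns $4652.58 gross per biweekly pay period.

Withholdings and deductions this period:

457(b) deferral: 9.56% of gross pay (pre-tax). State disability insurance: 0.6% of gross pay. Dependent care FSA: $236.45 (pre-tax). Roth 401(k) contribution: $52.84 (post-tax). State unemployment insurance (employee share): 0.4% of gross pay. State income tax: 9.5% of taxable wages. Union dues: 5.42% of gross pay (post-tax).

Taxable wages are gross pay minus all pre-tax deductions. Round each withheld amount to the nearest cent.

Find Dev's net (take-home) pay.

$3242.52

Dependent care FSA: $236.45
457(b) deferral: $4652.58 × 0.0956 = $444.79
Pre-tax total = $236.45 + $444.79 = $681.24
Taxable wages = $4652.58 − $681.24 = $3971.34
State income tax: $3971.34 × 0.095 = $377.28
State unemployment insurance (employee share): $4652.58 × 0.004 = $18.61
State disability insurance: $4652.58 × 0.006 = $27.92
Union dues: $4652.58 × 0.0542 = $252.17
Roth 401(k) contribution: $52.84
Total deductions = $236.45 + $444.79 + $377.28 + $18.61 + $27.92 + $252.17 + $52.84 = $1410.06
Net pay = $4652.58 − $1410.06 = $3242.52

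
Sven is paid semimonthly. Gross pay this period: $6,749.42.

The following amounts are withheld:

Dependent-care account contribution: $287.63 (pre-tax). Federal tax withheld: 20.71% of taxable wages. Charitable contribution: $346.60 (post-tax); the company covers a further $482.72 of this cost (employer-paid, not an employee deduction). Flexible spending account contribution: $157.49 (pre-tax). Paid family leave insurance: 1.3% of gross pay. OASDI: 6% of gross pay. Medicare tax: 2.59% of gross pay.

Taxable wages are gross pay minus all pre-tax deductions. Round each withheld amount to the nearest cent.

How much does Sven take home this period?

$3,984.56

Flexible spending account contribution: $157.49
Dependent-care account contribution: $287.63
Pre-tax total = $157.49 + $287.63 = $445.12
Taxable wages = $6,749.42 − $445.12 = $6,304.30
Federal tax withheld: $6,304.30 × 0.2071 = $1,305.62
OASDI: $6,749.42 × 0.06 = $404.97
Paid family leave insurance: $6,749.42 × 0.013 = $87.74
Medicare tax: $6,749.42 × 0.0259 = $174.81
Charitable contribution: $346.60
(Employer's $482.72 toward charitable contribution is not withheld from the employee.)
Total deductions = $157.49 + $287.63 + $1,305.62 + $404.97 + $87.74 + $174.81 + $346.60 = $2,764.86
Net pay = $6,749.42 − $2,764.86 = $3,984.56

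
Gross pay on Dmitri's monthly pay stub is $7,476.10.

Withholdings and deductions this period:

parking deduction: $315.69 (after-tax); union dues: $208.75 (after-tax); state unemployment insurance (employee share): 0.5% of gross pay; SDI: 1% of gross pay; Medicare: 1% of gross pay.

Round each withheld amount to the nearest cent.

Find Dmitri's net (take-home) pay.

$6,764.76

State unemployment insurance (employee share): $7,476.10 × 0.005 = $37.38
SDI: $7,476.10 × 0.01 = $74.76
Medicare: $7,476.10 × 0.01 = $74.76
Parking deduction: $315.69
Union dues: $208.75
Total deductions = $37.38 + $74.76 + $74.76 + $315.69 + $208.75 = $711.34
Net pay = $7,476.10 − $711.34 = $6,764.76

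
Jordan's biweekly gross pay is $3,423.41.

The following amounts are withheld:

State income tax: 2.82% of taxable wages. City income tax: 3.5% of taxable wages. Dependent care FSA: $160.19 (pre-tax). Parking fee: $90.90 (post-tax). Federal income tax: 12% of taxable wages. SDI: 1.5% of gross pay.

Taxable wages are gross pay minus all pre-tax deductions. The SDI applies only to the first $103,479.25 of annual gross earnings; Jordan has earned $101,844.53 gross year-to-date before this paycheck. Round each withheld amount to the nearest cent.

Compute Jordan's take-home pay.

$2,549.98

Dependent care FSA: $160.19
Taxable wages = $3,423.41 − $160.19 = $3,263.22
City income tax: $3,263.22 × 0.035 = $114.21
State income tax: $3,263.22 × 0.0282 = $92.02
Federal income tax: $3,263.22 × 0.12 = $391.59
SDI: only $103,479.25 − $101,844.53 = $1,634.72 of this check is subject → $1,634.72 × 0.015 = $24.52
Parking fee: $90.90
Total deductions = $160.19 + $114.21 + $92.02 + $391.59 + $24.52 + $90.90 = $873.43
Net pay = $3,423.41 − $873.43 = $2,549.98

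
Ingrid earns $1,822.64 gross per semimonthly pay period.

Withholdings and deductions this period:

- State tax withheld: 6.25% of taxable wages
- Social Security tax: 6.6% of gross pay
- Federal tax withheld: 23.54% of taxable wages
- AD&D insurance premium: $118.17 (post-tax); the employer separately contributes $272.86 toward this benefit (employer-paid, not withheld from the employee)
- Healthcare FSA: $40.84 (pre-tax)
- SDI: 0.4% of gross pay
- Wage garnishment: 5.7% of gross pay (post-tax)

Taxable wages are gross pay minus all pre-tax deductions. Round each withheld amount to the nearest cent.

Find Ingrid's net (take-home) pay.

Healthcare FSA: $40.84
Taxable wages = $1,822.64 − $40.84 = $1,781.80
Federal tax withheld: $1,781.80 × 0.2354 = $419.44
State tax withheld: $1,781.80 × 0.0625 = $111.36
SDI: $1,822.64 × 0.004 = $7.29
Social Security tax: $1,822.64 × 0.066 = $120.29
AD&D insurance premium: $118.17
Wage garnishment: $1,822.64 × 0.057 = $103.89
(Employer's $272.86 toward AD&D insurance premium is not withheld from the employee.)
Total deductions = $40.84 + $419.44 + $111.36 + $7.29 + $120.29 + $118.17 + $103.89 = $921.28
Net pay = $1,822.64 − $921.28 = $901.36

$901.36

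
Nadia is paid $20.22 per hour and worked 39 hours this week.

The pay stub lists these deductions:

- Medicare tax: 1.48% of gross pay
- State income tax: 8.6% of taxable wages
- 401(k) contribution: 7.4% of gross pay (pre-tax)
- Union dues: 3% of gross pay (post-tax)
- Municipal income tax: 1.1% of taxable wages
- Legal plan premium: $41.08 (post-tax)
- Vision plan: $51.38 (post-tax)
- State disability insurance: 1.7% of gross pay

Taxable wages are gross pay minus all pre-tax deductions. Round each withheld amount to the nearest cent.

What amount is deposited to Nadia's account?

Gross pay: 39 × $20.22 = $788.58
401(k) contribution: $788.58 × 0.074 = $58.35
Taxable wages = $788.58 − $58.35 = $730.23
Municipal income tax: $730.23 × 0.011 = $8.03
State income tax: $730.23 × 0.086 = $62.80
Medicare tax: $788.58 × 0.0148 = $11.67
State disability insurance: $788.58 × 0.017 = $13.41
Vision plan: $51.38
Legal plan premium: $41.08
Union dues: $788.58 × 0.03 = $23.66
Total deductions = $58.35 + $8.03 + $62.80 + $11.67 + $13.41 + $51.38 + $41.08 + $23.66 = $270.38
Net pay = $788.58 − $270.38 = $518.20

$518.20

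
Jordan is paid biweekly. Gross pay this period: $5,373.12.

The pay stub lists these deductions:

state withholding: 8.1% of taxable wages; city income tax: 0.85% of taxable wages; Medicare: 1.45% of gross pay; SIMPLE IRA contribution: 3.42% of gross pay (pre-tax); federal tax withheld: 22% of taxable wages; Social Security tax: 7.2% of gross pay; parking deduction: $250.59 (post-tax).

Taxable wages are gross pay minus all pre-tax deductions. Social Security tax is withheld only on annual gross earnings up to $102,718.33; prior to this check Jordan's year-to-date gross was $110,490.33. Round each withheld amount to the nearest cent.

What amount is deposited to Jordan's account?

SIMPLE IRA contribution: $5,373.12 × 0.0342 = $183.76
Taxable wages = $5,373.12 − $183.76 = $5,189.36
City income tax: $5,189.36 × 0.0085 = $44.11
Federal tax withheld: $5,189.36 × 0.22 = $1,141.66
State withholding: $5,189.36 × 0.081 = $420.34
Social Security tax: annual cap $102,718.33 already reached (YTD $110,490.33), so $0.00
Medicare: $5,373.12 × 0.0145 = $77.91
Parking deduction: $250.59
Total deductions = $183.76 + $44.11 + $1,141.66 + $420.34 + $0.00 + $77.91 + $250.59 = $2,118.37
Net pay = $5,373.12 − $2,118.37 = $3,254.75

$3,254.75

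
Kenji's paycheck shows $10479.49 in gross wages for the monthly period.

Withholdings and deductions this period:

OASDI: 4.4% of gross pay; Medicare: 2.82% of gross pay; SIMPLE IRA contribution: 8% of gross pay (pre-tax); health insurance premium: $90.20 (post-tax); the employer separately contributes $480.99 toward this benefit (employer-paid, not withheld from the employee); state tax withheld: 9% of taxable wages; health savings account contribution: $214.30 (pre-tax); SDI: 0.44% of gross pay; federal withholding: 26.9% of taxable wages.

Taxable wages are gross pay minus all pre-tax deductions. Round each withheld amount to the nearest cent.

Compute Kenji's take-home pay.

$5149.67

Health savings account contribution: $214.30
SIMPLE IRA contribution: $10479.49 × 0.08 = $838.36
Pre-tax total = $214.30 + $838.36 = $1052.66
Taxable wages = $10479.49 − $1052.66 = $9426.83
Federal withholding: $9426.83 × 0.269 = $2535.82
State tax withheld: $9426.83 × 0.09 = $848.41
OASDI: $10479.49 × 0.044 = $461.10
SDI: $10479.49 × 0.0044 = $46.11
Medicare: $10479.49 × 0.0282 = $295.52
Health insurance premium: $90.20
(Employer's $480.99 toward health insurance premium is not withheld from the employee.)
Total deductions = $214.30 + $838.36 + $2535.82 + $848.41 + $461.10 + $46.11 + $295.52 + $90.20 = $5329.82
Net pay = $10479.49 − $5329.82 = $5149.67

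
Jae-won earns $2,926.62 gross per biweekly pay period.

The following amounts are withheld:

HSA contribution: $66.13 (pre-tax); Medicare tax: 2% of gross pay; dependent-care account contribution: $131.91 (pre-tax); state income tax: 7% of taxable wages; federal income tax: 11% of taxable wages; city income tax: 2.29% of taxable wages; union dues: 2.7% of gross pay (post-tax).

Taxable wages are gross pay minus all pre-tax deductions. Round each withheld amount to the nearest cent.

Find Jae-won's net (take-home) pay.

$2,037.41

HSA contribution: $66.13
Dependent-care account contribution: $131.91
Pre-tax total = $66.13 + $131.91 = $198.04
Taxable wages = $2,926.62 − $198.04 = $2,728.58
State income tax: $2,728.58 × 0.07 = $191.00
City income tax: $2,728.58 × 0.0229 = $62.48
Federal income tax: $2,728.58 × 0.11 = $300.14
Medicare tax: $2,926.62 × 0.02 = $58.53
Union dues: $2,926.62 × 0.027 = $79.02
Total deductions = $66.13 + $131.91 + $191.00 + $62.48 + $300.14 + $58.53 + $79.02 = $889.21
Net pay = $2,926.62 − $889.21 = $2,037.41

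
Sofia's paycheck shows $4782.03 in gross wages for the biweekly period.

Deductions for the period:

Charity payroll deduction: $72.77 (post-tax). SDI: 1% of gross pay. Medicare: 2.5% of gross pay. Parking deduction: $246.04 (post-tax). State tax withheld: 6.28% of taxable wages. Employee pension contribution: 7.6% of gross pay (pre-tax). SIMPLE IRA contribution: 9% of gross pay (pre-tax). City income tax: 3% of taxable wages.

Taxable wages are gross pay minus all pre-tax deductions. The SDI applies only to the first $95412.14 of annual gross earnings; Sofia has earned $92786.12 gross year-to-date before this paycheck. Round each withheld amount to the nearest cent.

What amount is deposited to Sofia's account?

$3153.49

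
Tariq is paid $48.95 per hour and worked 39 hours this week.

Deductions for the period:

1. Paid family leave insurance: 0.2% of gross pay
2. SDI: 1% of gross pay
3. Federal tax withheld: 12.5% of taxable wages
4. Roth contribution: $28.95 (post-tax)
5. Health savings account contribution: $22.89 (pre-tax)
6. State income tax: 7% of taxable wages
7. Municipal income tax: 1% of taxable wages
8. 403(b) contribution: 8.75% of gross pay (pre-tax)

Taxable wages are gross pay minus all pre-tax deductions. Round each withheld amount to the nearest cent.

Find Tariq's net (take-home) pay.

Gross pay: 39 × $48.95 = $1,909.05
403(b) contribution: $1,909.05 × 0.0875 = $167.04
Health savings account contribution: $22.89
Pre-tax total = $167.04 + $22.89 = $189.93
Taxable wages = $1,909.05 − $189.93 = $1,719.12
Federal tax withheld: $1,719.12 × 0.125 = $214.89
Municipal income tax: $1,719.12 × 0.01 = $17.19
State income tax: $1,719.12 × 0.07 = $120.34
SDI: $1,909.05 × 0.01 = $19.09
Paid family leave insurance: $1,909.05 × 0.002 = $3.82
Roth contribution: $28.95
Total deductions = $167.04 + $22.89 + $214.89 + $17.19 + $120.34 + $19.09 + $3.82 + $28.95 = $594.21
Net pay = $1,909.05 − $594.21 = $1,314.84

$1,314.84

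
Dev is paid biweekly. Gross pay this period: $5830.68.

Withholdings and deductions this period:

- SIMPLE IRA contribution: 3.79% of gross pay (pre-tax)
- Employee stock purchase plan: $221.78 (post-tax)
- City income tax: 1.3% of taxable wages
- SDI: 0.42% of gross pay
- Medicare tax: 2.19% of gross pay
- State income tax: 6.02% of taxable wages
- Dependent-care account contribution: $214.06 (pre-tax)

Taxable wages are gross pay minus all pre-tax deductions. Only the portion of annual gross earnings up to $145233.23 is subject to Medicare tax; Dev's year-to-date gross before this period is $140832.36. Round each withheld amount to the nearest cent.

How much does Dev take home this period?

Dependent-care account contribution: $214.06
SIMPLE IRA contribution: $5830.68 × 0.0379 = $220.98
Pre-tax total = $214.06 + $220.98 = $435.04
Taxable wages = $5830.68 − $435.04 = $5395.64
City income tax: $5395.64 × 0.013 = $70.14
State income tax: $5395.64 × 0.0602 = $324.82
SDI: $5830.68 × 0.0042 = $24.49
Medicare tax: only $145233.23 − $140832.36 = $4400.87 of this check is subject → $4400.87 × 0.0219 = $96.38
Employee stock purchase plan: $221.78
Total deductions = $214.06 + $220.98 + $70.14 + $324.82 + $24.49 + $96.38 + $221.78 = $1172.65
Net pay = $5830.68 − $1172.65 = $4658.03

$4658.03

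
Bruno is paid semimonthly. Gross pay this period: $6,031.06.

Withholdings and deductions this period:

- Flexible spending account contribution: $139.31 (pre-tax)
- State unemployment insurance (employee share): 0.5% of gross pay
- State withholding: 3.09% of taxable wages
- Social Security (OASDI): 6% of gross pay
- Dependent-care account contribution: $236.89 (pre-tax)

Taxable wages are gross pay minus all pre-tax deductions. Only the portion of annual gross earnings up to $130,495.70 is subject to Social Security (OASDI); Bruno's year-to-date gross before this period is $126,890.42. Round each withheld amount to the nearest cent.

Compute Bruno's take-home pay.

$5,233.64

Flexible spending account contribution: $139.31
Dependent-care account contribution: $236.89
Pre-tax total = $139.31 + $236.89 = $376.20
Taxable wages = $6,031.06 − $376.20 = $5,654.86
State withholding: $5,654.86 × 0.0309 = $174.74
Social Security (OASDI): only $130,495.70 − $126,890.42 = $3,605.28 of this check is subject → $3,605.28 × 0.06 = $216.32
State unemployment insurance (employee share): $6,031.06 × 0.005 = $30.16
Total deductions = $139.31 + $236.89 + $174.74 + $216.32 + $30.16 = $797.42
Net pay = $6,031.06 − $797.42 = $5,233.64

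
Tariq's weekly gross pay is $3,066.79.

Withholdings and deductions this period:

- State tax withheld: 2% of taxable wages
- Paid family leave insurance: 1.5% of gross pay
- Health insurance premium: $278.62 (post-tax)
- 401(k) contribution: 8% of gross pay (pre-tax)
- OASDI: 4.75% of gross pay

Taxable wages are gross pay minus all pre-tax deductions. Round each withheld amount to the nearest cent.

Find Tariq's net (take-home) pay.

$2,294.73

401(k) contribution: $3,066.79 × 0.08 = $245.34
Taxable wages = $3,066.79 − $245.34 = $2,821.45
State tax withheld: $2,821.45 × 0.02 = $56.43
Paid family leave insurance: $3,066.79 × 0.015 = $46.00
OASDI: $3,066.79 × 0.0475 = $145.67
Health insurance premium: $278.62
Total deductions = $245.34 + $56.43 + $46.00 + $145.67 + $278.62 = $772.06
Net pay = $3,066.79 − $772.06 = $2,294.73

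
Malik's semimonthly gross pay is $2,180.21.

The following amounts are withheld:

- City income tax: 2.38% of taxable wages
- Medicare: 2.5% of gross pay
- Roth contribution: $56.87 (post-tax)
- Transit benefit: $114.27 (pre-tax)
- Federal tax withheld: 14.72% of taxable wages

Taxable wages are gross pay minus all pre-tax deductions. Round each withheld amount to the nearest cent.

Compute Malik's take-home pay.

Transit benefit: $114.27
Taxable wages = $2,180.21 − $114.27 = $2,065.94
City income tax: $2,065.94 × 0.0238 = $49.17
Federal tax withheld: $2,065.94 × 0.1472 = $304.11
Medicare: $2,180.21 × 0.025 = $54.51
Roth contribution: $56.87
Total deductions = $114.27 + $49.17 + $304.11 + $54.51 + $56.87 = $578.93
Net pay = $2,180.21 − $578.93 = $1,601.28

$1,601.28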